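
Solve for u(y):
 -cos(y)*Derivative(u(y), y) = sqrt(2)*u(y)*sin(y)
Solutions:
 u(y) = C1*cos(y)^(sqrt(2))


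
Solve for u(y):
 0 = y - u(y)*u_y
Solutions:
 u(y) = -sqrt(C1 + y^2)
 u(y) = sqrt(C1 + y^2)


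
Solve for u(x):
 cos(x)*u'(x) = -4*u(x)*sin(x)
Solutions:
 u(x) = C1*cos(x)^4


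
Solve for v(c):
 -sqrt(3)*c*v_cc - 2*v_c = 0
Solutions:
 v(c) = C1 + C2*c^(1 - 2*sqrt(3)/3)


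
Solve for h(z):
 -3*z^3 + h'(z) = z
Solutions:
 h(z) = C1 + 3*z^4/4 + z^2/2


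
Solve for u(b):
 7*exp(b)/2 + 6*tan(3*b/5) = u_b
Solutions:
 u(b) = C1 + 7*exp(b)/2 - 10*log(cos(3*b/5))


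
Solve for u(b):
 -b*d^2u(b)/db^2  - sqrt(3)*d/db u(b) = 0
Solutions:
 u(b) = C1 + C2*b^(1 - sqrt(3))


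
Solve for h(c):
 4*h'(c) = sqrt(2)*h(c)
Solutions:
 h(c) = C1*exp(sqrt(2)*c/4)


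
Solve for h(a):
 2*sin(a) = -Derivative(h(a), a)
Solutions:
 h(a) = C1 + 2*cos(a)


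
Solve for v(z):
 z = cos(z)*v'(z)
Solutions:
 v(z) = C1 + Integral(z/cos(z), z)


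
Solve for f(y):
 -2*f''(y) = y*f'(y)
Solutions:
 f(y) = C1 + C2*erf(y/2)


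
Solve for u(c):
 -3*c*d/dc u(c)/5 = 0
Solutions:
 u(c) = C1


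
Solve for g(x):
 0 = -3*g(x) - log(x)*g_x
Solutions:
 g(x) = C1*exp(-3*li(x))


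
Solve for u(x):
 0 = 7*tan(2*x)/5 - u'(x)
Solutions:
 u(x) = C1 - 7*log(cos(2*x))/10


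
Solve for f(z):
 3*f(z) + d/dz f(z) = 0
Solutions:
 f(z) = C1*exp(-3*z)


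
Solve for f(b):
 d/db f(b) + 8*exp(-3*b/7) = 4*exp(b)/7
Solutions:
 f(b) = C1 + 4*exp(b)/7 + 56*exp(-3*b/7)/3


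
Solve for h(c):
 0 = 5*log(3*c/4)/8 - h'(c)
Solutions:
 h(c) = C1 + 5*c*log(c)/8 - 5*c*log(2)/4 - 5*c/8 + 5*c*log(3)/8


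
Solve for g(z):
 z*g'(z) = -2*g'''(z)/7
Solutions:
 g(z) = C1 + Integral(C2*airyai(-2^(2/3)*7^(1/3)*z/2) + C3*airybi(-2^(2/3)*7^(1/3)*z/2), z)


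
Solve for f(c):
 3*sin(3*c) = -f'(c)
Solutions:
 f(c) = C1 + cos(3*c)


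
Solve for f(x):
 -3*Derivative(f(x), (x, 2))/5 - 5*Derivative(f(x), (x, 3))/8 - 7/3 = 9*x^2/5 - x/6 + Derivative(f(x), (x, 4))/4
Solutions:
 f(x) = C1 + C2*x - x^4/4 + 235*x^3/216 - 7075*x^2/1728 + (C3*sin(sqrt(335)*x/20) + C4*cos(sqrt(335)*x/20))*exp(-5*x/4)


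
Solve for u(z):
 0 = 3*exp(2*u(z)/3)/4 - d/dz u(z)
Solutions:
 u(z) = 3*log(-sqrt(-1/(C1 + 3*z))) + 3*log(6)/2
 u(z) = 3*log(-1/(C1 + 3*z))/2 + 3*log(6)/2


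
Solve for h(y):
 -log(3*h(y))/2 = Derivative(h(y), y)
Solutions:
 2*Integral(1/(log(_y) + log(3)), (_y, h(y))) = C1 - y


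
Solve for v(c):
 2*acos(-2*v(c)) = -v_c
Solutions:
 Integral(1/acos(-2*_y), (_y, v(c))) = C1 - 2*c


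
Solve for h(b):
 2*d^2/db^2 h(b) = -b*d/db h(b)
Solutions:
 h(b) = C1 + C2*erf(b/2)


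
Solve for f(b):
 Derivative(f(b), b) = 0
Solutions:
 f(b) = C1


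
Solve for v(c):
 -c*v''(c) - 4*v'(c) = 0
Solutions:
 v(c) = C1 + C2/c^3


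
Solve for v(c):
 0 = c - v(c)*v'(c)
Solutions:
 v(c) = -sqrt(C1 + c^2)
 v(c) = sqrt(C1 + c^2)


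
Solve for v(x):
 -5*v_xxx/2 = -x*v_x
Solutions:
 v(x) = C1 + Integral(C2*airyai(2^(1/3)*5^(2/3)*x/5) + C3*airybi(2^(1/3)*5^(2/3)*x/5), x)


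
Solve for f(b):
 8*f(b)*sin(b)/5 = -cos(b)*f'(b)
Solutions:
 f(b) = C1*cos(b)^(8/5)


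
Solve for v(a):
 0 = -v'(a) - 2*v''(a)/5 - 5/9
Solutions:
 v(a) = C1 + C2*exp(-5*a/2) - 5*a/9


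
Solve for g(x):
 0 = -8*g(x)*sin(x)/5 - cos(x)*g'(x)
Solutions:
 g(x) = C1*cos(x)^(8/5)


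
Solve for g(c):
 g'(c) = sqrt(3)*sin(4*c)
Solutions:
 g(c) = C1 - sqrt(3)*cos(4*c)/4


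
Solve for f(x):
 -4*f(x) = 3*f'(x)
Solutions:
 f(x) = C1*exp(-4*x/3)


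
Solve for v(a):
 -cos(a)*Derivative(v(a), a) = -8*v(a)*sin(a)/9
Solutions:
 v(a) = C1/cos(a)^(8/9)


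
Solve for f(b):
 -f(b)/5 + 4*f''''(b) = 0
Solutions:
 f(b) = C1*exp(-sqrt(2)*5^(3/4)*b/10) + C2*exp(sqrt(2)*5^(3/4)*b/10) + C3*sin(sqrt(2)*5^(3/4)*b/10) + C4*cos(sqrt(2)*5^(3/4)*b/10)


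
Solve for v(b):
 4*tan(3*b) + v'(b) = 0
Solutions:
 v(b) = C1 + 4*log(cos(3*b))/3


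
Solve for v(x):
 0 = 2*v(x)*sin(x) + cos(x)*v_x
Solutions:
 v(x) = C1*cos(x)^2


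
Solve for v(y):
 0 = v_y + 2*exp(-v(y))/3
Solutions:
 v(y) = log(C1 - 2*y/3)


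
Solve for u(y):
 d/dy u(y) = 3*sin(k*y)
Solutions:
 u(y) = C1 - 3*cos(k*y)/k


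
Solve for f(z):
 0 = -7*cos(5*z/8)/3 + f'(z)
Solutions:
 f(z) = C1 + 56*sin(5*z/8)/15


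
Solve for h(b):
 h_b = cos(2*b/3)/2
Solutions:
 h(b) = C1 + 3*sin(2*b/3)/4


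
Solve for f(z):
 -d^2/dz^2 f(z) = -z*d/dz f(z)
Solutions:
 f(z) = C1 + C2*erfi(sqrt(2)*z/2)


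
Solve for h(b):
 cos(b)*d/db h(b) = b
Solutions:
 h(b) = C1 + Integral(b/cos(b), b)


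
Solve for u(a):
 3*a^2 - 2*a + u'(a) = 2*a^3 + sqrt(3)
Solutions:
 u(a) = C1 + a^4/2 - a^3 + a^2 + sqrt(3)*a


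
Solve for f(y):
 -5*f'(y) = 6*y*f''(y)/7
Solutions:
 f(y) = C1 + C2/y^(29/6)


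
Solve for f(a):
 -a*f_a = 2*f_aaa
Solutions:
 f(a) = C1 + Integral(C2*airyai(-2^(2/3)*a/2) + C3*airybi(-2^(2/3)*a/2), a)


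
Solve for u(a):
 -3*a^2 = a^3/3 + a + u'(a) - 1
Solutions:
 u(a) = C1 - a^4/12 - a^3 - a^2/2 + a


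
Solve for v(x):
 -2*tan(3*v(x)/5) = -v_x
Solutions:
 v(x) = -5*asin(C1*exp(6*x/5))/3 + 5*pi/3
 v(x) = 5*asin(C1*exp(6*x/5))/3


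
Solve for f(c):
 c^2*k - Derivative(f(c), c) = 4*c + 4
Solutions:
 f(c) = C1 + c^3*k/3 - 2*c^2 - 4*c


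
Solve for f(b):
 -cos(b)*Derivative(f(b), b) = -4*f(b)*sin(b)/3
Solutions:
 f(b) = C1/cos(b)^(4/3)


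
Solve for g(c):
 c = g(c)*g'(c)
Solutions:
 g(c) = -sqrt(C1 + c^2)
 g(c) = sqrt(C1 + c^2)


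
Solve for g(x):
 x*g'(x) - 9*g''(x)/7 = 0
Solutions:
 g(x) = C1 + C2*erfi(sqrt(14)*x/6)


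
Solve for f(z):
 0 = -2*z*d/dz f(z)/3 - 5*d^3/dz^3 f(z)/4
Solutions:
 f(z) = C1 + Integral(C2*airyai(-2*15^(2/3)*z/15) + C3*airybi(-2*15^(2/3)*z/15), z)


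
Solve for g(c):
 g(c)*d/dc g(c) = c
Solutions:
 g(c) = -sqrt(C1 + c^2)
 g(c) = sqrt(C1 + c^2)


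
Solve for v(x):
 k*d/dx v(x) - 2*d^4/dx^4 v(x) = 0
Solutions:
 v(x) = C1 + C2*exp(2^(2/3)*k^(1/3)*x/2) + C3*exp(2^(2/3)*k^(1/3)*x*(-1 + sqrt(3)*I)/4) + C4*exp(-2^(2/3)*k^(1/3)*x*(1 + sqrt(3)*I)/4)


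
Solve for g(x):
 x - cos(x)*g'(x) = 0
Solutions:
 g(x) = C1 + Integral(x/cos(x), x)


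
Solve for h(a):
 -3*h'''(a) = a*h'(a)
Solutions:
 h(a) = C1 + Integral(C2*airyai(-3^(2/3)*a/3) + C3*airybi(-3^(2/3)*a/3), a)


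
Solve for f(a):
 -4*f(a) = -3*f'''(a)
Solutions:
 f(a) = C3*exp(6^(2/3)*a/3) + (C1*sin(2^(2/3)*3^(1/6)*a/2) + C2*cos(2^(2/3)*3^(1/6)*a/2))*exp(-6^(2/3)*a/6)


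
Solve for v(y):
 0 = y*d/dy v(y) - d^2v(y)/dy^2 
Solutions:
 v(y) = C1 + C2*erfi(sqrt(2)*y/2)


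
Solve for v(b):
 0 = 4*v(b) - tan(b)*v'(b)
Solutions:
 v(b) = C1*sin(b)^4


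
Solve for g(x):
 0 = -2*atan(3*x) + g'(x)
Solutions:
 g(x) = C1 + 2*x*atan(3*x) - log(9*x^2 + 1)/3


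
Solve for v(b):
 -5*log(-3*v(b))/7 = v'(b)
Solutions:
 7*Integral(1/(log(-_y) + log(3)), (_y, v(b)))/5 = C1 - b


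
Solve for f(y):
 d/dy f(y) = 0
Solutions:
 f(y) = C1


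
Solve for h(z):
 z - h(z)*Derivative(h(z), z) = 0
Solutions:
 h(z) = -sqrt(C1 + z^2)
 h(z) = sqrt(C1 + z^2)


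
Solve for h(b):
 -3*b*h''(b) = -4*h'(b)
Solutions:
 h(b) = C1 + C2*b^(7/3)


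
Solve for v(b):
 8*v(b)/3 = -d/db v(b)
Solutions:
 v(b) = C1*exp(-8*b/3)


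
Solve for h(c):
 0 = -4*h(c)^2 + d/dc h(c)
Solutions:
 h(c) = -1/(C1 + 4*c)


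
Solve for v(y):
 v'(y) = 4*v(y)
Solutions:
 v(y) = C1*exp(4*y)


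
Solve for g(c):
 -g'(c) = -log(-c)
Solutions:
 g(c) = C1 + c*log(-c) - c


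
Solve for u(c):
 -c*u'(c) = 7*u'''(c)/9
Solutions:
 u(c) = C1 + Integral(C2*airyai(-21^(2/3)*c/7) + C3*airybi(-21^(2/3)*c/7), c)


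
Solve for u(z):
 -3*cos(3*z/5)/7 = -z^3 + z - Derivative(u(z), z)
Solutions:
 u(z) = C1 - z^4/4 + z^2/2 + 5*sin(3*z/5)/7


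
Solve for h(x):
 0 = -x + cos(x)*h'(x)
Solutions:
 h(x) = C1 + Integral(x/cos(x), x)


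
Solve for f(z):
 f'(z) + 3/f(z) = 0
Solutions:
 f(z) = -sqrt(C1 - 6*z)
 f(z) = sqrt(C1 - 6*z)


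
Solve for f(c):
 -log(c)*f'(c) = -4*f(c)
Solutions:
 f(c) = C1*exp(4*li(c))


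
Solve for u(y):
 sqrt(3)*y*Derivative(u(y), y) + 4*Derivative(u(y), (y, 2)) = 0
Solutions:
 u(y) = C1 + C2*erf(sqrt(2)*3^(1/4)*y/4)


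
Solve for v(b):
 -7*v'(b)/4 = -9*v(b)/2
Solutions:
 v(b) = C1*exp(18*b/7)


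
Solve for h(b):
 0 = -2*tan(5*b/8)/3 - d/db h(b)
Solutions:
 h(b) = C1 + 16*log(cos(5*b/8))/15


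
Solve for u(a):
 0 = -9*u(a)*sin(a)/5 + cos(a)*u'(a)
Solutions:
 u(a) = C1/cos(a)^(9/5)


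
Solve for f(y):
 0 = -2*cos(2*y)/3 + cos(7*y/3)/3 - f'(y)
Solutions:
 f(y) = C1 - sin(2*y)/3 + sin(7*y/3)/7


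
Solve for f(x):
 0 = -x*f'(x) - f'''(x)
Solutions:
 f(x) = C1 + Integral(C2*airyai(-x) + C3*airybi(-x), x)


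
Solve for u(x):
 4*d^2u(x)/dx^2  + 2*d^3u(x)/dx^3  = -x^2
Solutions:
 u(x) = C1 + C2*x + C3*exp(-2*x) - x^4/48 + x^3/24 - x^2/16


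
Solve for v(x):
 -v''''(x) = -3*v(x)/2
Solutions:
 v(x) = C1*exp(-2^(3/4)*3^(1/4)*x/2) + C2*exp(2^(3/4)*3^(1/4)*x/2) + C3*sin(2^(3/4)*3^(1/4)*x/2) + C4*cos(2^(3/4)*3^(1/4)*x/2)


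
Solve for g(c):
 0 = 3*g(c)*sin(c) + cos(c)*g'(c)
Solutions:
 g(c) = C1*cos(c)^3


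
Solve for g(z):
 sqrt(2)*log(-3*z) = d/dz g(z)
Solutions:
 g(z) = C1 + sqrt(2)*z*log(-z) + sqrt(2)*z*(-1 + log(3))


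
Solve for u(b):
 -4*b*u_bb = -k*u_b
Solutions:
 u(b) = C1 + b^(re(k)/4 + 1)*(C2*sin(log(b)*Abs(im(k))/4) + C3*cos(log(b)*im(k)/4))


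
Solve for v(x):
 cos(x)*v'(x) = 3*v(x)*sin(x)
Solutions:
 v(x) = C1/cos(x)^3


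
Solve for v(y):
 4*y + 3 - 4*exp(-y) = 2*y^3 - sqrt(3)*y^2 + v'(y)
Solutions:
 v(y) = C1 - y^4/2 + sqrt(3)*y^3/3 + 2*y^2 + 3*y + 4*exp(-y)


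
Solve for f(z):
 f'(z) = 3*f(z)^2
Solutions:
 f(z) = -1/(C1 + 3*z)


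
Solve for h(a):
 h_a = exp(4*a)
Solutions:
 h(a) = C1 + exp(4*a)/4


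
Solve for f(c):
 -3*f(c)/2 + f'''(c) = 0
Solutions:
 f(c) = C3*exp(2^(2/3)*3^(1/3)*c/2) + (C1*sin(2^(2/3)*3^(5/6)*c/4) + C2*cos(2^(2/3)*3^(5/6)*c/4))*exp(-2^(2/3)*3^(1/3)*c/4)


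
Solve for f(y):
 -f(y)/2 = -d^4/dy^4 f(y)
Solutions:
 f(y) = C1*exp(-2^(3/4)*y/2) + C2*exp(2^(3/4)*y/2) + C3*sin(2^(3/4)*y/2) + C4*cos(2^(3/4)*y/2)


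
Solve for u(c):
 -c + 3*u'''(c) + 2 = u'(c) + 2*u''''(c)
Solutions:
 u(c) = C1 + C4*exp(-c/2) - c^2/2 + 2*c + (C2 + C3*c)*exp(c)


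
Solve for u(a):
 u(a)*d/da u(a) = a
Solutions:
 u(a) = -sqrt(C1 + a^2)
 u(a) = sqrt(C1 + a^2)


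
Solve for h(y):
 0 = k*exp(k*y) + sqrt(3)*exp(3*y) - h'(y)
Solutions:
 h(y) = C1 + sqrt(3)*exp(3*y)/3 + exp(k*y)


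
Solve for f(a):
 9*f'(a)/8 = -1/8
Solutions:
 f(a) = C1 - a/9


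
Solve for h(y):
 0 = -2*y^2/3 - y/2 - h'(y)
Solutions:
 h(y) = C1 - 2*y^3/9 - y^2/4


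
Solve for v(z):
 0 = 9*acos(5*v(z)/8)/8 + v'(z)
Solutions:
 Integral(1/acos(5*_y/8), (_y, v(z))) = C1 - 9*z/8


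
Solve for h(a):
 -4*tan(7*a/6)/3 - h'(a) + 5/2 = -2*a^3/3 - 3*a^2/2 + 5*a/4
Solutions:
 h(a) = C1 + a^4/6 + a^3/2 - 5*a^2/8 + 5*a/2 + 8*log(cos(7*a/6))/7


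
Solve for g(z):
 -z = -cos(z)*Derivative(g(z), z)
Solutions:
 g(z) = C1 + Integral(z/cos(z), z)


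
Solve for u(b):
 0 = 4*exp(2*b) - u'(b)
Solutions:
 u(b) = C1 + 2*exp(2*b)


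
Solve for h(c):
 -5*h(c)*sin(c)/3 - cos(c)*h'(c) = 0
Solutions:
 h(c) = C1*cos(c)^(5/3)


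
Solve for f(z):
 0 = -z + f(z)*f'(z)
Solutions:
 f(z) = -sqrt(C1 + z^2)
 f(z) = sqrt(C1 + z^2)


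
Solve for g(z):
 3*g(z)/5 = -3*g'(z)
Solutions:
 g(z) = C1*exp(-z/5)


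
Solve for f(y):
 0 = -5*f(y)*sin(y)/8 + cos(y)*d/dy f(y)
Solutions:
 f(y) = C1/cos(y)^(5/8)


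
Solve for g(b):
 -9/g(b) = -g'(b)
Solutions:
 g(b) = -sqrt(C1 + 18*b)
 g(b) = sqrt(C1 + 18*b)


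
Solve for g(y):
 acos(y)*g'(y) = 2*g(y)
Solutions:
 g(y) = C1*exp(2*Integral(1/acos(y), y))


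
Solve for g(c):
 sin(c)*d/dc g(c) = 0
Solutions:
 g(c) = C1


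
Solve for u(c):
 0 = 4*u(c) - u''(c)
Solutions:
 u(c) = C1*exp(-2*c) + C2*exp(2*c)


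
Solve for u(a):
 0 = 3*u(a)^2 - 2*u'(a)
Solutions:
 u(a) = -2/(C1 + 3*a)


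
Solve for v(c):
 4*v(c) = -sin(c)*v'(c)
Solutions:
 v(c) = C1*(cos(c)^2 + 2*cos(c) + 1)/(cos(c)^2 - 2*cos(c) + 1)


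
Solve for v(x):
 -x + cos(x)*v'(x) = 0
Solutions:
 v(x) = C1 + Integral(x/cos(x), x)


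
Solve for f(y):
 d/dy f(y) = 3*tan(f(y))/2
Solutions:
 f(y) = pi - asin(C1*exp(3*y/2))
 f(y) = asin(C1*exp(3*y/2))


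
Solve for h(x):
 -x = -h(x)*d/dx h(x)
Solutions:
 h(x) = -sqrt(C1 + x^2)
 h(x) = sqrt(C1 + x^2)


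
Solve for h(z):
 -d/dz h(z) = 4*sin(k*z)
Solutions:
 h(z) = C1 + 4*cos(k*z)/k


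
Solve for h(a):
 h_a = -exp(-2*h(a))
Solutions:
 h(a) = log(-sqrt(C1 - 2*a))
 h(a) = log(C1 - 2*a)/2


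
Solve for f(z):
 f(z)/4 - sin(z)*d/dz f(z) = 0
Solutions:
 f(z) = C1*(cos(z) - 1)^(1/8)/(cos(z) + 1)^(1/8)


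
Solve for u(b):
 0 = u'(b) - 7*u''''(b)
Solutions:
 u(b) = C1 + C4*exp(7^(2/3)*b/7) + (C2*sin(sqrt(3)*7^(2/3)*b/14) + C3*cos(sqrt(3)*7^(2/3)*b/14))*exp(-7^(2/3)*b/14)


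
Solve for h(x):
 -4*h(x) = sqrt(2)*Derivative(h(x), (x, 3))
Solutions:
 h(x) = C3*exp(-sqrt(2)*x) + (C1*sin(sqrt(6)*x/2) + C2*cos(sqrt(6)*x/2))*exp(sqrt(2)*x/2)


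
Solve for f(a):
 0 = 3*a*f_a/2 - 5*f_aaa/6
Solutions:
 f(a) = C1 + Integral(C2*airyai(15^(2/3)*a/5) + C3*airybi(15^(2/3)*a/5), a)


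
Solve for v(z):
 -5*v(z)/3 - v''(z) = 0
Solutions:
 v(z) = C1*sin(sqrt(15)*z/3) + C2*cos(sqrt(15)*z/3)


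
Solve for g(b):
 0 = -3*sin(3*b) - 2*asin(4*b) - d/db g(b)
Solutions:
 g(b) = C1 - 2*b*asin(4*b) - sqrt(1 - 16*b^2)/2 + cos(3*b)


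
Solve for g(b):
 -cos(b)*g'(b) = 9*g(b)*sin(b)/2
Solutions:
 g(b) = C1*cos(b)^(9/2)


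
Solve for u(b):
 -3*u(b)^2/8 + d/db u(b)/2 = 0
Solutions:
 u(b) = -4/(C1 + 3*b)


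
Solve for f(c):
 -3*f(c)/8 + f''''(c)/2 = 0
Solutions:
 f(c) = C1*exp(-sqrt(2)*3^(1/4)*c/2) + C2*exp(sqrt(2)*3^(1/4)*c/2) + C3*sin(sqrt(2)*3^(1/4)*c/2) + C4*cos(sqrt(2)*3^(1/4)*c/2)


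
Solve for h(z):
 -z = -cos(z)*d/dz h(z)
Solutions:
 h(z) = C1 + Integral(z/cos(z), z)


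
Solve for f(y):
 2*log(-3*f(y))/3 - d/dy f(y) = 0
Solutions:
 -3*Integral(1/(log(-_y) + log(3)), (_y, f(y)))/2 = C1 - y


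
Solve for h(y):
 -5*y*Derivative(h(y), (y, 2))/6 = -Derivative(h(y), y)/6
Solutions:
 h(y) = C1 + C2*y^(6/5)


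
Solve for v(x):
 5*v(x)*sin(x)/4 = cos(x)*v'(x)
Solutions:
 v(x) = C1/cos(x)^(5/4)


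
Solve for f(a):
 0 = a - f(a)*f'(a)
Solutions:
 f(a) = -sqrt(C1 + a^2)
 f(a) = sqrt(C1 + a^2)


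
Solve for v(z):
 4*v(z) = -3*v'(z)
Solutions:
 v(z) = C1*exp(-4*z/3)


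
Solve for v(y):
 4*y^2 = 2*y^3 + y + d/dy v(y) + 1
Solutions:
 v(y) = C1 - y^4/2 + 4*y^3/3 - y^2/2 - y


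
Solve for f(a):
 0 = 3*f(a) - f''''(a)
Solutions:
 f(a) = C1*exp(-3^(1/4)*a) + C2*exp(3^(1/4)*a) + C3*sin(3^(1/4)*a) + C4*cos(3^(1/4)*a)


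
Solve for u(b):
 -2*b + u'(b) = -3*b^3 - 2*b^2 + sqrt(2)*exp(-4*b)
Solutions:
 u(b) = C1 - 3*b^4/4 - 2*b^3/3 + b^2 - sqrt(2)*exp(-4*b)/4


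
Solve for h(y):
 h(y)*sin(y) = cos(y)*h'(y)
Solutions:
 h(y) = C1/cos(y)


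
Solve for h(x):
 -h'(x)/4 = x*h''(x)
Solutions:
 h(x) = C1 + C2*x^(3/4)


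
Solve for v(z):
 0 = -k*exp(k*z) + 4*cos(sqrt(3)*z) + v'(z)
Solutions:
 v(z) = C1 + exp(k*z) - 4*sqrt(3)*sin(sqrt(3)*z)/3


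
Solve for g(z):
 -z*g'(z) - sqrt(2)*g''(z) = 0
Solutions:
 g(z) = C1 + C2*erf(2^(1/4)*z/2)


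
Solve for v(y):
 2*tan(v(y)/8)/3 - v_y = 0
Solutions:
 v(y) = -8*asin(C1*exp(y/12)) + 8*pi
 v(y) = 8*asin(C1*exp(y/12))


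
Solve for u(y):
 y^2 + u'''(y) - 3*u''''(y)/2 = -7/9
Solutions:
 u(y) = C1 + C2*y + C3*y^2 + C4*exp(2*y/3) - y^5/60 - y^4/8 - 95*y^3/108


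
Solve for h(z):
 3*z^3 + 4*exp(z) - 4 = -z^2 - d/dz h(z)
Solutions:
 h(z) = C1 - 3*z^4/4 - z^3/3 + 4*z - 4*exp(z)


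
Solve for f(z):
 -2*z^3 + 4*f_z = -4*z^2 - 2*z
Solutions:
 f(z) = C1 + z^4/8 - z^3/3 - z^2/4


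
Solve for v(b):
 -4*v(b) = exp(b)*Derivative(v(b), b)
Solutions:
 v(b) = C1*exp(4*exp(-b))


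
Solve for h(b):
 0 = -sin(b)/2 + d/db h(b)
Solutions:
 h(b) = C1 - cos(b)/2


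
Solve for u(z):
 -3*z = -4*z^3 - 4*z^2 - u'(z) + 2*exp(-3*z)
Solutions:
 u(z) = C1 - z^4 - 4*z^3/3 + 3*z^2/2 - 2*exp(-3*z)/3


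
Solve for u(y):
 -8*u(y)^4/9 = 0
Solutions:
 u(y) = 0


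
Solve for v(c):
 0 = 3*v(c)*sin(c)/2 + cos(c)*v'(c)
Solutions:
 v(c) = C1*cos(c)^(3/2)


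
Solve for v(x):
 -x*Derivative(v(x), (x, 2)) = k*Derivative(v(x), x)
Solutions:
 v(x) = C1 + x^(1 - re(k))*(C2*sin(log(x)*Abs(im(k))) + C3*cos(log(x)*im(k)))


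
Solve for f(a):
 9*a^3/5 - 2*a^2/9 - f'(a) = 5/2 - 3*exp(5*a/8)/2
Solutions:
 f(a) = C1 + 9*a^4/20 - 2*a^3/27 - 5*a/2 + 12*exp(5*a/8)/5


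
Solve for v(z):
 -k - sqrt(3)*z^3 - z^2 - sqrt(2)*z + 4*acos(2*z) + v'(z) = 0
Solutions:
 v(z) = C1 + k*z + sqrt(3)*z^4/4 + z^3/3 + sqrt(2)*z^2/2 - 4*z*acos(2*z) + 2*sqrt(1 - 4*z^2)


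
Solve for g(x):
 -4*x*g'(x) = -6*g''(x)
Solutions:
 g(x) = C1 + C2*erfi(sqrt(3)*x/3)


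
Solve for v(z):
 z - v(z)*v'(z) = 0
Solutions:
 v(z) = -sqrt(C1 + z^2)
 v(z) = sqrt(C1 + z^2)


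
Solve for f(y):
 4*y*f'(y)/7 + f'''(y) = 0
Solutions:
 f(y) = C1 + Integral(C2*airyai(-14^(2/3)*y/7) + C3*airybi(-14^(2/3)*y/7), y)


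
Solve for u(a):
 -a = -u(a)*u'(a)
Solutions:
 u(a) = -sqrt(C1 + a^2)
 u(a) = sqrt(C1 + a^2)


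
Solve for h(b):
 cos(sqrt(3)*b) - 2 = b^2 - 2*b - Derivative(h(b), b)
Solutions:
 h(b) = C1 + b^3/3 - b^2 + 2*b - sqrt(3)*sin(sqrt(3)*b)/3


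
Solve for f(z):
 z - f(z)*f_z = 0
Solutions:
 f(z) = -sqrt(C1 + z^2)
 f(z) = sqrt(C1 + z^2)


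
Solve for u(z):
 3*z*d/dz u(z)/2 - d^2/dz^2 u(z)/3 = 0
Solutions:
 u(z) = C1 + C2*erfi(3*z/2)


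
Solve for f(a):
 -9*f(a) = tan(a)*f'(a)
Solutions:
 f(a) = C1/sin(a)^9


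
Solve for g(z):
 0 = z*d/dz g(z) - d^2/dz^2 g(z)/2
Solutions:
 g(z) = C1 + C2*erfi(z)


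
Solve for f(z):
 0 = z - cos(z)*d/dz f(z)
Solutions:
 f(z) = C1 + Integral(z/cos(z), z)


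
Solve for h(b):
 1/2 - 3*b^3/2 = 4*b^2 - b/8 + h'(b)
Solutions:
 h(b) = C1 - 3*b^4/8 - 4*b^3/3 + b^2/16 + b/2


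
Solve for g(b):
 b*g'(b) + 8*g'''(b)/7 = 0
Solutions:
 g(b) = C1 + Integral(C2*airyai(-7^(1/3)*b/2) + C3*airybi(-7^(1/3)*b/2), b)


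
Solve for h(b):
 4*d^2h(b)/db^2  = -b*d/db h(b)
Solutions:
 h(b) = C1 + C2*erf(sqrt(2)*b/4)


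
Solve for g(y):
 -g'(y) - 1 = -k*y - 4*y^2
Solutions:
 g(y) = C1 + k*y^2/2 + 4*y^3/3 - y


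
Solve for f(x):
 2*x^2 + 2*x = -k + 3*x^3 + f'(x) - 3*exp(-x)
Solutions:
 f(x) = C1 + k*x - 3*x^4/4 + 2*x^3/3 + x^2 - 3*exp(-x)


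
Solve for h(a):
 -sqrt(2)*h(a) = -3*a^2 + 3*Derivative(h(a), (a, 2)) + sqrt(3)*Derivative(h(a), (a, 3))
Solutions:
 h(a) = C1*exp(a*(-2*sqrt(3) + 3^(2/3)/(sqrt(3) + 3*sqrt(6)/2 + sqrt(-12 + (2*sqrt(3) + 3*sqrt(6))^2)/2)^(1/3) + 3^(1/3)*(sqrt(3) + 3*sqrt(6)/2 + sqrt(-12 + (2*sqrt(3) + 3*sqrt(6))^2)/2)^(1/3))/6)*sin(sqrt(3)*a*(-(3*sqrt(3) + 9*sqrt(6)/2 + 3*sqrt(-12 + (2*sqrt(3) + 3*sqrt(6))^2)/2)^(1/3) + 3/(3*sqrt(3) + 9*sqrt(6)/2 + 3*sqrt(-12 + (2*sqrt(3) + 3*sqrt(6))^2)/2)^(1/3))/6) + C2*exp(a*(-2*sqrt(3) + 3^(2/3)/(sqrt(3) + 3*sqrt(6)/2 + sqrt(-12 + (2*sqrt(3) + 3*sqrt(6))^2)/2)^(1/3) + 3^(1/3)*(sqrt(3) + 3*sqrt(6)/2 + sqrt(-12 + (2*sqrt(3) + 3*sqrt(6))^2)/2)^(1/3))/6)*cos(sqrt(3)*a*(-(3*sqrt(3) + 9*sqrt(6)/2 + 3*sqrt(-12 + (2*sqrt(3) + 3*sqrt(6))^2)/2)^(1/3) + 3/(3*sqrt(3) + 9*sqrt(6)/2 + 3*sqrt(-12 + (2*sqrt(3) + 3*sqrt(6))^2)/2)^(1/3))/6) + C3*exp(-a*(3^(2/3)/(sqrt(3) + 3*sqrt(6)/2 + sqrt(-12 + (2*sqrt(3) + 3*sqrt(6))^2)/2)^(1/3) + sqrt(3) + 3^(1/3)*(sqrt(3) + 3*sqrt(6)/2 + sqrt(-12 + (2*sqrt(3) + 3*sqrt(6))^2)/2)^(1/3))/3) + 3*sqrt(2)*a^2/2 - 9


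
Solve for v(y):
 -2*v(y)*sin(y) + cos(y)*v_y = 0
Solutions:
 v(y) = C1/cos(y)^2


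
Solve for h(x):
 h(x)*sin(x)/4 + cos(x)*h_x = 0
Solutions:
 h(x) = C1*cos(x)^(1/4)


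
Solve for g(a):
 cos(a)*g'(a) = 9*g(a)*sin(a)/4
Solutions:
 g(a) = C1/cos(a)^(9/4)


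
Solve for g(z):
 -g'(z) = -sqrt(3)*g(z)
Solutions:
 g(z) = C1*exp(sqrt(3)*z)


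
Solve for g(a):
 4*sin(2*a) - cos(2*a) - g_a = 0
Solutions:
 g(a) = C1 - sin(2*a)/2 - 2*cos(2*a)


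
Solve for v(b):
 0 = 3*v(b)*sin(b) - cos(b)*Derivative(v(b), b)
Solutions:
 v(b) = C1/cos(b)^3


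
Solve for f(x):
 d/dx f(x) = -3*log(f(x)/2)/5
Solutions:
 -5*Integral(1/(-log(_y) + log(2)), (_y, f(x)))/3 = C1 - x


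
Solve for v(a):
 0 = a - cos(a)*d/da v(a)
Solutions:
 v(a) = C1 + Integral(a/cos(a), a)


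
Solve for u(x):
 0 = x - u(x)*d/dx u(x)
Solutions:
 u(x) = -sqrt(C1 + x^2)
 u(x) = sqrt(C1 + x^2)


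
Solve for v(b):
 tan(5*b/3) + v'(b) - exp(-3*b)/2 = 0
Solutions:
 v(b) = C1 - 3*log(tan(5*b/3)^2 + 1)/10 - exp(-3*b)/6


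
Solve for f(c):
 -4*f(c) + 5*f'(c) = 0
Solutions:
 f(c) = C1*exp(4*c/5)


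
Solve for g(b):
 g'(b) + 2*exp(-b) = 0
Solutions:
 g(b) = C1 + 2*exp(-b)


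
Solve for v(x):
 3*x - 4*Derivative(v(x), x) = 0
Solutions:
 v(x) = C1 + 3*x^2/8


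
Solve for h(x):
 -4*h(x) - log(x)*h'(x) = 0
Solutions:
 h(x) = C1*exp(-4*li(x))


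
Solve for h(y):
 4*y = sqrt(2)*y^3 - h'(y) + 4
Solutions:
 h(y) = C1 + sqrt(2)*y^4/4 - 2*y^2 + 4*y


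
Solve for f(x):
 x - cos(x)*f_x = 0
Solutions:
 f(x) = C1 + Integral(x/cos(x), x)


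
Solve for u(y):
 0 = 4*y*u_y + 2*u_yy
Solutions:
 u(y) = C1 + C2*erf(y)


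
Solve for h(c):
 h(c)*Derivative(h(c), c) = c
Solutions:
 h(c) = -sqrt(C1 + c^2)
 h(c) = sqrt(C1 + c^2)


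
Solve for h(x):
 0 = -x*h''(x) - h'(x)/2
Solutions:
 h(x) = C1 + C2*sqrt(x)


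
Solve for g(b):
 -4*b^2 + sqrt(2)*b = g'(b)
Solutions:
 g(b) = C1 - 4*b^3/3 + sqrt(2)*b^2/2


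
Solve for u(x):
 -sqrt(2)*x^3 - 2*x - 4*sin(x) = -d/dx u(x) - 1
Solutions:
 u(x) = C1 + sqrt(2)*x^4/4 + x^2 - x - 4*cos(x)


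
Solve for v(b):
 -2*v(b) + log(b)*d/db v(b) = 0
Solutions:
 v(b) = C1*exp(2*li(b))


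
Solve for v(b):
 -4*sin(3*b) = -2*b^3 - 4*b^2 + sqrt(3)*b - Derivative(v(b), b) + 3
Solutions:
 v(b) = C1 - b^4/2 - 4*b^3/3 + sqrt(3)*b^2/2 + 3*b - 4*cos(3*b)/3


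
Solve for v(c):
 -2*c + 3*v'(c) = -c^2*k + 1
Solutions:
 v(c) = C1 - c^3*k/9 + c^2/3 + c/3


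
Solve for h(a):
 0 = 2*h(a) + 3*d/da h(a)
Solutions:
 h(a) = C1*exp(-2*a/3)


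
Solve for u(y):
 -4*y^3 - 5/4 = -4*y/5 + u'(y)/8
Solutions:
 u(y) = C1 - 8*y^4 + 16*y^2/5 - 10*y


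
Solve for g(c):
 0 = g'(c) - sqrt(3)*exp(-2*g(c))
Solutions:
 g(c) = log(-sqrt(C1 + 2*sqrt(3)*c))
 g(c) = log(C1 + 2*sqrt(3)*c)/2


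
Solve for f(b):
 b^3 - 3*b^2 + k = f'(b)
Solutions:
 f(b) = C1 + b^4/4 - b^3 + b*k


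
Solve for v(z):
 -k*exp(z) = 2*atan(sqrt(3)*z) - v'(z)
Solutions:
 v(z) = C1 + k*exp(z) + 2*z*atan(sqrt(3)*z) - sqrt(3)*log(3*z^2 + 1)/3


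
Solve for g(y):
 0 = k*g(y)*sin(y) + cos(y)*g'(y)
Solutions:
 g(y) = C1*exp(k*log(cos(y)))


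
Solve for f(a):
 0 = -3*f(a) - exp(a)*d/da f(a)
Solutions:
 f(a) = C1*exp(3*exp(-a))


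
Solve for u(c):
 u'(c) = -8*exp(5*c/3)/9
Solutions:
 u(c) = C1 - 8*exp(5*c/3)/15


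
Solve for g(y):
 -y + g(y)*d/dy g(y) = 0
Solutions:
 g(y) = -sqrt(C1 + y^2)
 g(y) = sqrt(C1 + y^2)


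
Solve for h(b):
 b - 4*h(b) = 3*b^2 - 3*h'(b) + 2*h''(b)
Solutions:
 h(b) = -3*b^2/4 - 7*b/8 + (C1*sin(sqrt(23)*b/4) + C2*cos(sqrt(23)*b/4))*exp(3*b/4) + 3/32


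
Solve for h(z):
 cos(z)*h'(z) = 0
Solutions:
 h(z) = C1


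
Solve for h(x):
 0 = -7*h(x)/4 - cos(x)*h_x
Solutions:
 h(x) = C1*(sin(x) - 1)^(7/8)/(sin(x) + 1)^(7/8)


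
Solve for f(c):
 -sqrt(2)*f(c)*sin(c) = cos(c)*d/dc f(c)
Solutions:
 f(c) = C1*cos(c)^(sqrt(2))


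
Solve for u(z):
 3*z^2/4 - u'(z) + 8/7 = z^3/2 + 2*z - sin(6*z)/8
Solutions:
 u(z) = C1 - z^4/8 + z^3/4 - z^2 + 8*z/7 - cos(6*z)/48


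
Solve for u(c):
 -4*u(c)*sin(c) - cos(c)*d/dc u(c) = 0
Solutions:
 u(c) = C1*cos(c)^4


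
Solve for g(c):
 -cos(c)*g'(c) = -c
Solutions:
 g(c) = C1 + Integral(c/cos(c), c)


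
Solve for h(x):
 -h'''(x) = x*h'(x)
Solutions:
 h(x) = C1 + Integral(C2*airyai(-x) + C3*airybi(-x), x)


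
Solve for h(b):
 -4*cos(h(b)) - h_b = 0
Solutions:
 h(b) = pi - asin((C1 + exp(8*b))/(C1 - exp(8*b)))
 h(b) = asin((C1 + exp(8*b))/(C1 - exp(8*b)))


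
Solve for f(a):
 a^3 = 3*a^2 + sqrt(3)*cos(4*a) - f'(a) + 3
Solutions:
 f(a) = C1 - a^4/4 + a^3 + 3*a + sqrt(3)*sin(4*a)/4


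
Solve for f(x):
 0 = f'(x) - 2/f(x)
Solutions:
 f(x) = -sqrt(C1 + 4*x)
 f(x) = sqrt(C1 + 4*x)


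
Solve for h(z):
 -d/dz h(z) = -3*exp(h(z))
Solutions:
 h(z) = log(-1/(C1 + 3*z))


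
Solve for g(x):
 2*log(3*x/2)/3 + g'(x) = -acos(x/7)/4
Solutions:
 g(x) = C1 - 2*x*log(x)/3 - x*acos(x/7)/4 - 2*x*log(3)/3 + 2*x*log(2)/3 + 2*x/3 + sqrt(49 - x^2)/4


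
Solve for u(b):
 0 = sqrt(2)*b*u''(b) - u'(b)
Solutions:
 u(b) = C1 + C2*b^(sqrt(2)/2 + 1)


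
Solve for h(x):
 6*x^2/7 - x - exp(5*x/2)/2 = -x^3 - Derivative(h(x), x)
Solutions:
 h(x) = C1 - x^4/4 - 2*x^3/7 + x^2/2 + exp(5*x/2)/5


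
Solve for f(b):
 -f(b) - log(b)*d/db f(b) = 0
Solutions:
 f(b) = C1*exp(-li(b))


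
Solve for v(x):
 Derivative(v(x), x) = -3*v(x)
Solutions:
 v(x) = C1*exp(-3*x)


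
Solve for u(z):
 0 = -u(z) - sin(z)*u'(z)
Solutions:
 u(z) = C1*sqrt(cos(z) + 1)/sqrt(cos(z) - 1)


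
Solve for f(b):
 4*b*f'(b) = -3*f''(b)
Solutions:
 f(b) = C1 + C2*erf(sqrt(6)*b/3)


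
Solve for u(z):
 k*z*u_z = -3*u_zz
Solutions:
 u(z) = Piecewise((-sqrt(6)*sqrt(pi)*C1*erf(sqrt(6)*sqrt(k)*z/6)/(2*sqrt(k)) - C2, (k > 0) | (k < 0)), (-C1*z - C2, True))


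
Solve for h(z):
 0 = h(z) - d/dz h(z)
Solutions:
 h(z) = C1*exp(z)


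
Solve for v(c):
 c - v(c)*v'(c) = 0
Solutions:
 v(c) = -sqrt(C1 + c^2)
 v(c) = sqrt(C1 + c^2)


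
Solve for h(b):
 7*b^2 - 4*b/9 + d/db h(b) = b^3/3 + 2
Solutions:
 h(b) = C1 + b^4/12 - 7*b^3/3 + 2*b^2/9 + 2*b


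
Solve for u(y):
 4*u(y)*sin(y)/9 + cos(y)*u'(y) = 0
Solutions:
 u(y) = C1*cos(y)^(4/9)


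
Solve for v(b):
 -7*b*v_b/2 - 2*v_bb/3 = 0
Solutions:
 v(b) = C1 + C2*erf(sqrt(42)*b/4)


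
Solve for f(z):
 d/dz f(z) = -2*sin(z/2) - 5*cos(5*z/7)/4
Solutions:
 f(z) = C1 - 7*sin(5*z/7)/4 + 4*cos(z/2)


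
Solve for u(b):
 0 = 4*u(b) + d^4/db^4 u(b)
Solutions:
 u(b) = (C1*sin(b) + C2*cos(b))*exp(-b) + (C3*sin(b) + C4*cos(b))*exp(b)


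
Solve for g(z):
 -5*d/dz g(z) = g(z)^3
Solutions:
 g(z) = -sqrt(10)*sqrt(-1/(C1 - z))/2
 g(z) = sqrt(10)*sqrt(-1/(C1 - z))/2


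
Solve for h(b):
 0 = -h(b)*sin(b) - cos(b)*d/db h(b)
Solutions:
 h(b) = C1*cos(b)


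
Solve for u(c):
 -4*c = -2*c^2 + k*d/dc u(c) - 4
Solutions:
 u(c) = C1 + 2*c^3/(3*k) - 2*c^2/k + 4*c/k


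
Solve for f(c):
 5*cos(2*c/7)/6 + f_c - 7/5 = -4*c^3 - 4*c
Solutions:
 f(c) = C1 - c^4 - 2*c^2 + 7*c/5 - 35*sin(2*c/7)/12


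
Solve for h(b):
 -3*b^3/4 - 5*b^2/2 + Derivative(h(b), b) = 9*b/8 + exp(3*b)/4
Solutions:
 h(b) = C1 + 3*b^4/16 + 5*b^3/6 + 9*b^2/16 + exp(3*b)/12


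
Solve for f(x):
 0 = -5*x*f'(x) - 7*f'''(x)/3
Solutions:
 f(x) = C1 + Integral(C2*airyai(-15^(1/3)*7^(2/3)*x/7) + C3*airybi(-15^(1/3)*7^(2/3)*x/7), x)


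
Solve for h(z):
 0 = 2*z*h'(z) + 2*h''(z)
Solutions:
 h(z) = C1 + C2*erf(sqrt(2)*z/2)


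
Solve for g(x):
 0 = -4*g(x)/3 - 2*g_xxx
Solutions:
 g(x) = C3*exp(-2^(1/3)*3^(2/3)*x/3) + (C1*sin(2^(1/3)*3^(1/6)*x/2) + C2*cos(2^(1/3)*3^(1/6)*x/2))*exp(2^(1/3)*3^(2/3)*x/6)


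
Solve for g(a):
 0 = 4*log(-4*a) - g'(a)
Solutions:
 g(a) = C1 + 4*a*log(-a) + 4*a*(-1 + 2*log(2))


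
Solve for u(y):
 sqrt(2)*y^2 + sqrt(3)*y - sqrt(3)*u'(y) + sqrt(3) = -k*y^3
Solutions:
 u(y) = C1 + sqrt(3)*k*y^4/12 + sqrt(6)*y^3/9 + y^2/2 + y


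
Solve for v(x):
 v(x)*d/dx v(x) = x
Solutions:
 v(x) = -sqrt(C1 + x^2)
 v(x) = sqrt(C1 + x^2)


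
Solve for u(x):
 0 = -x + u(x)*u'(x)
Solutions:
 u(x) = -sqrt(C1 + x^2)
 u(x) = sqrt(C1 + x^2)


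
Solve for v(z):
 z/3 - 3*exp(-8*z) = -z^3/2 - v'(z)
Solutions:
 v(z) = C1 - z^4/8 - z^2/6 - 3*exp(-8*z)/8


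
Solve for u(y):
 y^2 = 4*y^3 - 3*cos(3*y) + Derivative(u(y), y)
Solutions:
 u(y) = C1 - y^4 + y^3/3 + sin(3*y)


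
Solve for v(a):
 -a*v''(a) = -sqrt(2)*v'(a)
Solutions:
 v(a) = C1 + C2*a^(1 + sqrt(2))


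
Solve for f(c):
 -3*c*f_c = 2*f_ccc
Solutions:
 f(c) = C1 + Integral(C2*airyai(-2^(2/3)*3^(1/3)*c/2) + C3*airybi(-2^(2/3)*3^(1/3)*c/2), c)


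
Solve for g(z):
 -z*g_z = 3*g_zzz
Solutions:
 g(z) = C1 + Integral(C2*airyai(-3^(2/3)*z/3) + C3*airybi(-3^(2/3)*z/3), z)


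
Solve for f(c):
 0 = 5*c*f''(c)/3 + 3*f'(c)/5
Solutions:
 f(c) = C1 + C2*c^(16/25)


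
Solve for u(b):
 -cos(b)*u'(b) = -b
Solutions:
 u(b) = C1 + Integral(b/cos(b), b)


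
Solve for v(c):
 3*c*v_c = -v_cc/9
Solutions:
 v(c) = C1 + C2*erf(3*sqrt(6)*c/2)


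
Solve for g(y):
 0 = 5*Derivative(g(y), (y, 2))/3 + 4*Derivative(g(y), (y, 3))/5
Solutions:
 g(y) = C1 + C2*y + C3*exp(-25*y/12)


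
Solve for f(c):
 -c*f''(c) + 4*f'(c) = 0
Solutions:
 f(c) = C1 + C2*c^5


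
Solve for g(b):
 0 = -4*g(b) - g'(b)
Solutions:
 g(b) = C1*exp(-4*b)


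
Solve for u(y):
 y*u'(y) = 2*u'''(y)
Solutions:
 u(y) = C1 + Integral(C2*airyai(2^(2/3)*y/2) + C3*airybi(2^(2/3)*y/2), y)


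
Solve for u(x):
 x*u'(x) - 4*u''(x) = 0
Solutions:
 u(x) = C1 + C2*erfi(sqrt(2)*x/4)


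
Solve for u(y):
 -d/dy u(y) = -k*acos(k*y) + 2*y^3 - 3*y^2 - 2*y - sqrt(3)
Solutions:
 u(y) = C1 + k*Piecewise((y*acos(k*y) - sqrt(-k^2*y^2 + 1)/k, Ne(k, 0)), (pi*y/2, True)) - y^4/2 + y^3 + y^2 + sqrt(3)*y


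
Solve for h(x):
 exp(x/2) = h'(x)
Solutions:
 h(x) = C1 + 2*exp(x/2)


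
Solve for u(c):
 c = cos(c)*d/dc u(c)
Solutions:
 u(c) = C1 + Integral(c/cos(c), c)


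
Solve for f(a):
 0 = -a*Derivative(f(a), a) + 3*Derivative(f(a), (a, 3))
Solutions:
 f(a) = C1 + Integral(C2*airyai(3^(2/3)*a/3) + C3*airybi(3^(2/3)*a/3), a)


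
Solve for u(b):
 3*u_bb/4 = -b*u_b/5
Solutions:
 u(b) = C1 + C2*erf(sqrt(30)*b/15)


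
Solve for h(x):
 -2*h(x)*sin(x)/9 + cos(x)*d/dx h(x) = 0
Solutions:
 h(x) = C1/cos(x)^(2/9)


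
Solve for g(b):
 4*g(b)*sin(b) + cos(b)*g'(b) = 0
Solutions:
 g(b) = C1*cos(b)^4


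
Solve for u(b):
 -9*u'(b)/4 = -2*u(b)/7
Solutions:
 u(b) = C1*exp(8*b/63)


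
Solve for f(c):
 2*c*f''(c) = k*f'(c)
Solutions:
 f(c) = C1 + c^(re(k)/2 + 1)*(C2*sin(log(c)*Abs(im(k))/2) + C3*cos(log(c)*im(k)/2))


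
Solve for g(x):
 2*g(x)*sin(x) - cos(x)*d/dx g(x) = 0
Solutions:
 g(x) = C1/cos(x)^2


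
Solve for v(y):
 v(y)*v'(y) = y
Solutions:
 v(y) = -sqrt(C1 + y^2)
 v(y) = sqrt(C1 + y^2)


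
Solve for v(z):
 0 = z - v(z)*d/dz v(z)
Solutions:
 v(z) = -sqrt(C1 + z^2)
 v(z) = sqrt(C1 + z^2)


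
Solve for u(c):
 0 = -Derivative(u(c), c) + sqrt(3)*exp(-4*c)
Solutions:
 u(c) = C1 - sqrt(3)*exp(-4*c)/4


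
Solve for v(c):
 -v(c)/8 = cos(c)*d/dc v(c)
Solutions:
 v(c) = C1*(sin(c) - 1)^(1/16)/(sin(c) + 1)^(1/16)


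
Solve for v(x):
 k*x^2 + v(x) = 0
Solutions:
 v(x) = -k*x^2


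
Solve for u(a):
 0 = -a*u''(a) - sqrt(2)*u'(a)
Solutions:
 u(a) = C1 + C2*a^(1 - sqrt(2))


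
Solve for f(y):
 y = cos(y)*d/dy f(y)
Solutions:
 f(y) = C1 + Integral(y/cos(y), y)


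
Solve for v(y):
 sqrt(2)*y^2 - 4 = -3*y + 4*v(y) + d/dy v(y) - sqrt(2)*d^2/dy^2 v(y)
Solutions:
 v(y) = C1*exp(sqrt(2)*y*(1 - sqrt(1 + 16*sqrt(2)))/4) + C2*exp(sqrt(2)*y*(1 + sqrt(1 + 16*sqrt(2)))/4) + sqrt(2)*y^2/4 - sqrt(2)*y/8 + 3*y/4 - 15/16 + sqrt(2)/32


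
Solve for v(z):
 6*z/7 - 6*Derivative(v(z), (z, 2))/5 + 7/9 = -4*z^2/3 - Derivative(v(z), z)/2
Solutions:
 v(z) = C1 + C2*exp(5*z/12) - 8*z^3/9 - 254*z^2/35 - 57314*z/1575


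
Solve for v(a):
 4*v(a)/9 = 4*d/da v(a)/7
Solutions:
 v(a) = C1*exp(7*a/9)


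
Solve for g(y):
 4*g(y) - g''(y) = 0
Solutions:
 g(y) = C1*exp(-2*y) + C2*exp(2*y)


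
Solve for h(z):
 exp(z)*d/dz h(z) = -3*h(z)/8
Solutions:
 h(z) = C1*exp(3*exp(-z)/8)


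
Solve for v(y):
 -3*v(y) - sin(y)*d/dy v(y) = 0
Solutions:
 v(y) = C1*(cos(y) + 1)^(3/2)/(cos(y) - 1)^(3/2)


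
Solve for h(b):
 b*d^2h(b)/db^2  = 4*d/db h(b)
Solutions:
 h(b) = C1 + C2*b^5


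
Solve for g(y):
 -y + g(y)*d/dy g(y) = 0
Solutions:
 g(y) = -sqrt(C1 + y^2)
 g(y) = sqrt(C1 + y^2)


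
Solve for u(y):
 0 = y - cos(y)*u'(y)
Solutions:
 u(y) = C1 + Integral(y/cos(y), y)


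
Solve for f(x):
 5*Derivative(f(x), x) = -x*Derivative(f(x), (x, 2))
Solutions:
 f(x) = C1 + C2/x^4


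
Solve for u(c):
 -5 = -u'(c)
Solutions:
 u(c) = C1 + 5*c


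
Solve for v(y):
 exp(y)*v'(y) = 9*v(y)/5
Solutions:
 v(y) = C1*exp(-9*exp(-y)/5)


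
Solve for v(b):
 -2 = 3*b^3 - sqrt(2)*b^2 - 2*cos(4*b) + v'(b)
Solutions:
 v(b) = C1 - 3*b^4/4 + sqrt(2)*b^3/3 - 2*b + sin(4*b)/2


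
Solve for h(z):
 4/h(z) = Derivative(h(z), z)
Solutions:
 h(z) = -sqrt(C1 + 8*z)
 h(z) = sqrt(C1 + 8*z)


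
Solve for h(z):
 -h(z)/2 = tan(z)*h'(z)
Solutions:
 h(z) = C1/sqrt(sin(z))


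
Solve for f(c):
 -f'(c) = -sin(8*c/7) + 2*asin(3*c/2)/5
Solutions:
 f(c) = C1 - 2*c*asin(3*c/2)/5 - 2*sqrt(4 - 9*c^2)/15 - 7*cos(8*c/7)/8


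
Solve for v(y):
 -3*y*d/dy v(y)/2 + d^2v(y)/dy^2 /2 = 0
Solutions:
 v(y) = C1 + C2*erfi(sqrt(6)*y/2)


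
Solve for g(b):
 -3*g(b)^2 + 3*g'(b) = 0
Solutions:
 g(b) = -1/(C1 + b)


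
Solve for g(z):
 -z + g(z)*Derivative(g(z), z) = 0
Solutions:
 g(z) = -sqrt(C1 + z^2)
 g(z) = sqrt(C1 + z^2)


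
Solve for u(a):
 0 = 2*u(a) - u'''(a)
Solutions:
 u(a) = C3*exp(2^(1/3)*a) + (C1*sin(2^(1/3)*sqrt(3)*a/2) + C2*cos(2^(1/3)*sqrt(3)*a/2))*exp(-2^(1/3)*a/2)


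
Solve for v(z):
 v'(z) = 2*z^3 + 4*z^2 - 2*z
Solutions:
 v(z) = C1 + z^4/2 + 4*z^3/3 - z^2


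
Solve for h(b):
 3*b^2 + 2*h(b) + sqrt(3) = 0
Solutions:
 h(b) = -3*b^2/2 - sqrt(3)/2


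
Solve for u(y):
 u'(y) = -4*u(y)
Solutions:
 u(y) = C1*exp(-4*y)


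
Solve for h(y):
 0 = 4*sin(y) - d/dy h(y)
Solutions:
 h(y) = C1 - 4*cos(y)


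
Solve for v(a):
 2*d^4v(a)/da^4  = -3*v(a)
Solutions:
 v(a) = (C1*sin(6^(1/4)*a/2) + C2*cos(6^(1/4)*a/2))*exp(-6^(1/4)*a/2) + (C3*sin(6^(1/4)*a/2) + C4*cos(6^(1/4)*a/2))*exp(6^(1/4)*a/2)


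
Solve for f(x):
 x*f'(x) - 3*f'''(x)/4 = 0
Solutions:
 f(x) = C1 + Integral(C2*airyai(6^(2/3)*x/3) + C3*airybi(6^(2/3)*x/3), x)


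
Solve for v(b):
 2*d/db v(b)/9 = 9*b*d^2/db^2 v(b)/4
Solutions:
 v(b) = C1 + C2*b^(89/81)


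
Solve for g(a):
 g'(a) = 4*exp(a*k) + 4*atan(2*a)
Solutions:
 g(a) = C1 + 4*a*atan(2*a) + 4*Piecewise((exp(a*k)/k, Ne(k, 0)), (a, True)) - log(4*a^2 + 1)


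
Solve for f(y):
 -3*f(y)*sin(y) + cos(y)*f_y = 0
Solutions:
 f(y) = C1/cos(y)^3


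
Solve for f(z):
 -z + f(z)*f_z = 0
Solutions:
 f(z) = -sqrt(C1 + z^2)
 f(z) = sqrt(C1 + z^2)


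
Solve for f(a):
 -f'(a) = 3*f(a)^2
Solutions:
 f(a) = 1/(C1 + 3*a)


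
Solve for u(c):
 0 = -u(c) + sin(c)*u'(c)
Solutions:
 u(c) = C1*sqrt(cos(c) - 1)/sqrt(cos(c) + 1)


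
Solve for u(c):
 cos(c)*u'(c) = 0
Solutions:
 u(c) = C1


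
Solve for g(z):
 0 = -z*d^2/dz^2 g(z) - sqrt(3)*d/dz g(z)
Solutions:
 g(z) = C1 + C2*z^(1 - sqrt(3))


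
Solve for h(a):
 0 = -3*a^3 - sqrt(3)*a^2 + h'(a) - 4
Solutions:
 h(a) = C1 + 3*a^4/4 + sqrt(3)*a^3/3 + 4*a


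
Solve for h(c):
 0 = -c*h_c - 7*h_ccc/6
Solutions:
 h(c) = C1 + Integral(C2*airyai(-6^(1/3)*7^(2/3)*c/7) + C3*airybi(-6^(1/3)*7^(2/3)*c/7), c)


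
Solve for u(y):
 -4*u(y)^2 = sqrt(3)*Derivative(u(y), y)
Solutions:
 u(y) = 3/(C1 + 4*sqrt(3)*y)


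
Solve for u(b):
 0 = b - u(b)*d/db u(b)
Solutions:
 u(b) = -sqrt(C1 + b^2)
 u(b) = sqrt(C1 + b^2)


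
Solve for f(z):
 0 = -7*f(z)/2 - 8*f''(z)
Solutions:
 f(z) = C1*sin(sqrt(7)*z/4) + C2*cos(sqrt(7)*z/4)


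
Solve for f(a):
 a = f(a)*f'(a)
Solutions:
 f(a) = -sqrt(C1 + a^2)
 f(a) = sqrt(C1 + a^2)


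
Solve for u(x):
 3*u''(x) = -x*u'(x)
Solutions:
 u(x) = C1 + C2*erf(sqrt(6)*x/6)


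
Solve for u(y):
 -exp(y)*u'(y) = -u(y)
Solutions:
 u(y) = C1*exp(-exp(-y))


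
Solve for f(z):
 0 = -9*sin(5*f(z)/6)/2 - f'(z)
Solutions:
 9*z/2 + 3*log(cos(5*f(z)/6) - 1)/5 - 3*log(cos(5*f(z)/6) + 1)/5 = C1


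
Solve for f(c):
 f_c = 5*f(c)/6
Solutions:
 f(c) = C1*exp(5*c/6)


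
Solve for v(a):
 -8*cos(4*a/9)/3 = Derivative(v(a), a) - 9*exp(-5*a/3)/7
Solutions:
 v(a) = C1 - 6*sin(4*a/9) - 27*exp(-5*a/3)/35


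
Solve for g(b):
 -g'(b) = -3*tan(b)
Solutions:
 g(b) = C1 - 3*log(cos(b))


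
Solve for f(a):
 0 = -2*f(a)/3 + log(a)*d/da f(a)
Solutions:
 f(a) = C1*exp(2*li(a)/3)


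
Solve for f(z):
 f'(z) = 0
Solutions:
 f(z) = C1


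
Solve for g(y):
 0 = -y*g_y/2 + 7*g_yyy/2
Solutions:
 g(y) = C1 + Integral(C2*airyai(7^(2/3)*y/7) + C3*airybi(7^(2/3)*y/7), y)


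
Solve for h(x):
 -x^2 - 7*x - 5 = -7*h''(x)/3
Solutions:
 h(x) = C1 + C2*x + x^4/28 + x^3/2 + 15*x^2/14


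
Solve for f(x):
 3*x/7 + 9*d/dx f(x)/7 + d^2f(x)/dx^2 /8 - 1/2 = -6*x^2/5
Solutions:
 f(x) = C1 + C2*exp(-72*x/7) - 14*x^3/45 - 41*x^2/540 + 7847*x/19440


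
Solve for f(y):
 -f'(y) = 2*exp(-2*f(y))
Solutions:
 f(y) = log(-sqrt(C1 - 4*y))
 f(y) = log(C1 - 4*y)/2


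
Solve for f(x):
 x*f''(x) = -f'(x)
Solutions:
 f(x) = C1 + C2*log(x)


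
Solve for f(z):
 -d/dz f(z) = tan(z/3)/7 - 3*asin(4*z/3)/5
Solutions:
 f(z) = C1 + 3*z*asin(4*z/3)/5 + 3*sqrt(9 - 16*z^2)/20 + 3*log(cos(z/3))/7


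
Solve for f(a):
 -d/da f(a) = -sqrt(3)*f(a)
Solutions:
 f(a) = C1*exp(sqrt(3)*a)


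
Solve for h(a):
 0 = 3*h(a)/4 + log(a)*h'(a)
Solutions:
 h(a) = C1*exp(-3*li(a)/4)


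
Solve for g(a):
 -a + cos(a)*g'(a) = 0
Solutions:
 g(a) = C1 + Integral(a/cos(a), a)


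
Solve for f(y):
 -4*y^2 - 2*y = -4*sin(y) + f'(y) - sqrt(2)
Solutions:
 f(y) = C1 - 4*y^3/3 - y^2 + sqrt(2)*y - 4*cos(y)


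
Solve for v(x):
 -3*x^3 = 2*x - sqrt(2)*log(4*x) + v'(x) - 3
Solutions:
 v(x) = C1 - 3*x^4/4 - x^2 + sqrt(2)*x*log(x) - sqrt(2)*x + 2*sqrt(2)*x*log(2) + 3*x


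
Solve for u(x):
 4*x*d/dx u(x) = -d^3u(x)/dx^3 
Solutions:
 u(x) = C1 + Integral(C2*airyai(-2^(2/3)*x) + C3*airybi(-2^(2/3)*x), x)


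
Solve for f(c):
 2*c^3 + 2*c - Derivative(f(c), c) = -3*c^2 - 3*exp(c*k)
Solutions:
 f(c) = C1 + c^4/2 + c^3 + c^2 + 3*exp(c*k)/k


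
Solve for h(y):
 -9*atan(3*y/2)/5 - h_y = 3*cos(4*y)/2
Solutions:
 h(y) = C1 - 9*y*atan(3*y/2)/5 + 3*log(9*y^2 + 4)/5 - 3*sin(4*y)/8


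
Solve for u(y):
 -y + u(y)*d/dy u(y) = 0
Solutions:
 u(y) = -sqrt(C1 + y^2)
 u(y) = sqrt(C1 + y^2)


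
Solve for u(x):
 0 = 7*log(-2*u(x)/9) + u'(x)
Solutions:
 Integral(1/(log(-_y) - 2*log(3) + log(2)), (_y, u(x)))/7 = C1 - x


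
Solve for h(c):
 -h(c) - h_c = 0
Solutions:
 h(c) = C1*exp(-c)


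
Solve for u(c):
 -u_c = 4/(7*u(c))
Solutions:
 u(c) = -sqrt(C1 - 56*c)/7
 u(c) = sqrt(C1 - 56*c)/7
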